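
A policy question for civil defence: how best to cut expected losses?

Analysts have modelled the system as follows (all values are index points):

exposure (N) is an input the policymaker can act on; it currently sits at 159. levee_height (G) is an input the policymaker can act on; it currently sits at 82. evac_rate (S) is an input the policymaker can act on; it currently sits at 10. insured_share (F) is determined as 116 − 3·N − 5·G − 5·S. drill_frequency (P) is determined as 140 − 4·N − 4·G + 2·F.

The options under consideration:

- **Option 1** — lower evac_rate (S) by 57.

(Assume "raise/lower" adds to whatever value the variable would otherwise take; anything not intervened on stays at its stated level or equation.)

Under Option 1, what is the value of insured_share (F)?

Option 1 (S − 57):
  N = 159
  G = 82
  S = 10 − 57 = -47
  F = 116 − 3·159 − 5·82 − 5·(-47) = -536

-536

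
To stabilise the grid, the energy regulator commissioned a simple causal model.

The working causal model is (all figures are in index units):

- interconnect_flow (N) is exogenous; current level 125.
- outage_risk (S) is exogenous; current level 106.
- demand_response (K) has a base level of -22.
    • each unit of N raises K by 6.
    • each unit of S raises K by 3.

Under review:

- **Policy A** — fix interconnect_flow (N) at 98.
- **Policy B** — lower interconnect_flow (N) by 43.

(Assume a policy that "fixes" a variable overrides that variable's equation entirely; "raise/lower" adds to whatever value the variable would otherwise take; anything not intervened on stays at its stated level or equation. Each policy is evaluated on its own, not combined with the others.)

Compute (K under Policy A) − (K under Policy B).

96

Policy A (N := 98):
  N = 98
  S = 106
  K = -22 + 6·98 + 3·106 = 884
Policy B (N − 43):
  N = 125 − 43 = 82
  S = 106
  K = -22 + 6·82 + 3·106 = 788
K: 884 − 788 = 96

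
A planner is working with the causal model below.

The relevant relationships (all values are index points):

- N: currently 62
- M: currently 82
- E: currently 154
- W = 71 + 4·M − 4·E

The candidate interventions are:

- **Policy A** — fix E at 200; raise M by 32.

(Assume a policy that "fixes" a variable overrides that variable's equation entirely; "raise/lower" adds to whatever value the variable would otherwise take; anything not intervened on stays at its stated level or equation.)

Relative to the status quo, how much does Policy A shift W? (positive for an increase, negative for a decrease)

-56

Baseline:
  M = 82
  E = 154
  W = 71 + 4·82 − 4·154 = -217
Policy A (E := 200, M + 32):
  M = 82 + 32 = 114
  E = 200
  W = 71 + 4·114 − 4·200 = -273
Change in W: -273 − (-217) = -56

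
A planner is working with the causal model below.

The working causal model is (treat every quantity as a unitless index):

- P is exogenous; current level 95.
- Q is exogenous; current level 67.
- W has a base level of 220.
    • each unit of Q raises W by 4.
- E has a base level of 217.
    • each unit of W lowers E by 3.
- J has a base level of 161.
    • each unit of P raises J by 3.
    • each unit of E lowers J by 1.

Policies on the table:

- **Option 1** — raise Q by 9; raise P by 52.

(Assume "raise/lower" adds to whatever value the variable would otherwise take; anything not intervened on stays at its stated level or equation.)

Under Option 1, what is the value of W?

Option 1 (Q + 9, P + 52):
  Q = 67 + 9 = 76
  W = 220 + 4·76 = 524

524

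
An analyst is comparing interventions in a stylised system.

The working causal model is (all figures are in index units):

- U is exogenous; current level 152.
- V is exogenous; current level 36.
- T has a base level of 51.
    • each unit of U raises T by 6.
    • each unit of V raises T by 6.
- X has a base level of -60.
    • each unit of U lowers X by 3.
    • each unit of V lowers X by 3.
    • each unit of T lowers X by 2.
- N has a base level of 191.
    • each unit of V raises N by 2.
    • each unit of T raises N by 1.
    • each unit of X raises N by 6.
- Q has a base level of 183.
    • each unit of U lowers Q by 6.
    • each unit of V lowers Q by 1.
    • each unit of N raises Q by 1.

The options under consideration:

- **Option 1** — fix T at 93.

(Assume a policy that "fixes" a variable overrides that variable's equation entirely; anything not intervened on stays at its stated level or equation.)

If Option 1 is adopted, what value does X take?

Option 1 (T := 93):
  U = 152
  V = 36
  T = 93
  X = -60 − 3·152 − 3·36 − 2·93 = -810

-810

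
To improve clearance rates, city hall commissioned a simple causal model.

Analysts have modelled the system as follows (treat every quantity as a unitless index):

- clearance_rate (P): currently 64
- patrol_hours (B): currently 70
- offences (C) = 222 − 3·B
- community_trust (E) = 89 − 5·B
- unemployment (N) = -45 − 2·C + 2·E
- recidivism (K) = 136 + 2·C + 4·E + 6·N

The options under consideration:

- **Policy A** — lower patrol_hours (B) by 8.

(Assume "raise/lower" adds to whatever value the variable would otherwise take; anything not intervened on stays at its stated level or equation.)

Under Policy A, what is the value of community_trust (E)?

-221

Policy A (B − 8):
  B = 70 − 8 = 62
  E = 89 − 5·62 = -221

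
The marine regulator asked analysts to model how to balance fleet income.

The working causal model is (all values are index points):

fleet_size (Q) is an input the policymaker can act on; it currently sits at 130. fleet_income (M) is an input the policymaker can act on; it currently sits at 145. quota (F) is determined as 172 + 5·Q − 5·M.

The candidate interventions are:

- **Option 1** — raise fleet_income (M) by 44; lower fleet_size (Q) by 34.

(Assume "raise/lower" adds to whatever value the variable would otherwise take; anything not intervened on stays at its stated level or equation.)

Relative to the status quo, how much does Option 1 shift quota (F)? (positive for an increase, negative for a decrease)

-390

Baseline:
  Q = 130
  M = 145
  F = 172 + 5·130 − 5·145 = 97
Option 1 (M + 44, Q − 34):
  Q = 130 − 34 = 96
  M = 145 + 44 = 189
  F = 172 + 5·96 − 5·189 = -293
Change in F: -293 − 97 = -390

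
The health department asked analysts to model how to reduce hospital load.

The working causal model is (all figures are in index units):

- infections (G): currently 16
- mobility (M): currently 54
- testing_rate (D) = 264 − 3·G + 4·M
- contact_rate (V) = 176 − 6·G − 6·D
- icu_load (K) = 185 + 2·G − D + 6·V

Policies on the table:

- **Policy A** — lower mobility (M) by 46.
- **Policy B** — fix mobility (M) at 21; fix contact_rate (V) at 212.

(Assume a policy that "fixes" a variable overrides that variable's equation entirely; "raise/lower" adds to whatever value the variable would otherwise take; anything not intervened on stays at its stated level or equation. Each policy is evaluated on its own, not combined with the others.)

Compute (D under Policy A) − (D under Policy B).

Policy A (M − 46):
  G = 16
  M = 54 − 46 = 8
  D = 264 − 3·16 + 4·8 = 248
Policy B (M := 21, V := 212):
  G = 16
  M = 21
  D = 264 − 3·16 + 4·21 = 300
D: 248 − 300 = -52

-52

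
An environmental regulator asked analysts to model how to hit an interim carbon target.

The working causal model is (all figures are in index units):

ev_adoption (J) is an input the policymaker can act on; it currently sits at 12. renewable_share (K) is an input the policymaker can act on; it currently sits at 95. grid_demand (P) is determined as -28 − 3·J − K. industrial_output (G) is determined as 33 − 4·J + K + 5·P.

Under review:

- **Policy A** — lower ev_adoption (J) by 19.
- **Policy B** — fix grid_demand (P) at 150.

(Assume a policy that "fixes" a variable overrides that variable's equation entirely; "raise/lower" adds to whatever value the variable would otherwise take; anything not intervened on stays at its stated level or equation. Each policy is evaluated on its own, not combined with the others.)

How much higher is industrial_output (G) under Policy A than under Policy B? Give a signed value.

-1184

Policy A (J − 19):
  J = 12 − 19 = -7
  K = 95
  P = -28 − 3·(-7) − 95 = -102
  G = 33 − 4·(-7) + 95 + 5·(-102) = -354
Policy B (P := 150):
  J = 12
  K = 95
  P = 150
  G = 33 − 4·12 + 95 + 5·150 = 830
G: -354 − 830 = -1184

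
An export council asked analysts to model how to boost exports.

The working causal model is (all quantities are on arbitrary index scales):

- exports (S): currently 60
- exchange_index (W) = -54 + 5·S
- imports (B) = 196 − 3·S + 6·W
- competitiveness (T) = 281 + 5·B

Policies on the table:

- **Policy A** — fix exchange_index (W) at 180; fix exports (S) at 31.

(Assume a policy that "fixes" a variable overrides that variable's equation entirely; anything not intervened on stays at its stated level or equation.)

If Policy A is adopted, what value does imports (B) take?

Policy A (W := 180, S := 31):
  S = 31
  W = 180
  B = 196 − 3·31 + 6·180 = 1183

1183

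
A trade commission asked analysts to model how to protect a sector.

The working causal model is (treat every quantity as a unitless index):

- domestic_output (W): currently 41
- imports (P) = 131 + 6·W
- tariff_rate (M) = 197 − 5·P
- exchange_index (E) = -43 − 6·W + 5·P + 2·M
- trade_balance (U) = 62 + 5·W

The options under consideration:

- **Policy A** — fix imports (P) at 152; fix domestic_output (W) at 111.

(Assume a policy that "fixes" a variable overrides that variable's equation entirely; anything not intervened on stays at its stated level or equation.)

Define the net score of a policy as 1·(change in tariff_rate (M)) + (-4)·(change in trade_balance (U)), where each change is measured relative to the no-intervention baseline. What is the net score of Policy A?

Baseline:
  W = 41
  P = 131 + 6·41 = 377
  M = 197 − 5·377 = -1688
  U = 62 + 5·41 = 267
Policy A (P := 152, W := 111):
  W = 111
  P = 152
  M = 197 − 5·152 = -563
  U = 62 + 5·111 = 617
ΔM = -563 − (-1688) = 1125; ΔU = 617 − 267 = 350
Score = 1·1125 + (-4)·350 = -275

-275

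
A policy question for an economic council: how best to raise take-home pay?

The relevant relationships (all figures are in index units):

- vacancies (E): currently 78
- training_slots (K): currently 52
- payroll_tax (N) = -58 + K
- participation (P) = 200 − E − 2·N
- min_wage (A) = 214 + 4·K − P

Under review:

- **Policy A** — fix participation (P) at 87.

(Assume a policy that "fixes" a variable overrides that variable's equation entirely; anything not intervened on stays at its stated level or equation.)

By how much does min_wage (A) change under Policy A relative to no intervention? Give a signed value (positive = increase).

47

Baseline:
  E = 78
  K = 52
  N = -58 + 52 = -6
  P = 200 − 78 − 2·(-6) = 134
  A = 214 + 4·52 − 134 = 288
Policy A (P := 87):
  E = 78
  K = 52
  N = -58 + 52 = -6
  P = 87
  A = 214 + 4·52 − 87 = 335
Change in A: 335 − 288 = 47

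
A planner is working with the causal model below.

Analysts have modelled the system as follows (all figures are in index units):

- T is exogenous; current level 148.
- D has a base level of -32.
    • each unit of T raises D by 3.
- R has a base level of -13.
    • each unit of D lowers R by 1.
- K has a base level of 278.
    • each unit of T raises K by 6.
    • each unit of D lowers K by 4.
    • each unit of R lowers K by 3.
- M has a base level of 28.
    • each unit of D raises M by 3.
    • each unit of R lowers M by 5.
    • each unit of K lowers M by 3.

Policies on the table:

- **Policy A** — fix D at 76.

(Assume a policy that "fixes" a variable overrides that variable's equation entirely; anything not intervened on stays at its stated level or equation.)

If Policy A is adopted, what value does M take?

Policy A (D := 76):
  T = 148
  D = 76
  R = -13 − 76 = -89
  K = 278 + 6·148 − 4·76 − 3·(-89) = 1129
  M = 28 + 3·76 − 5·(-89) − 3·1129 = -2686

-2686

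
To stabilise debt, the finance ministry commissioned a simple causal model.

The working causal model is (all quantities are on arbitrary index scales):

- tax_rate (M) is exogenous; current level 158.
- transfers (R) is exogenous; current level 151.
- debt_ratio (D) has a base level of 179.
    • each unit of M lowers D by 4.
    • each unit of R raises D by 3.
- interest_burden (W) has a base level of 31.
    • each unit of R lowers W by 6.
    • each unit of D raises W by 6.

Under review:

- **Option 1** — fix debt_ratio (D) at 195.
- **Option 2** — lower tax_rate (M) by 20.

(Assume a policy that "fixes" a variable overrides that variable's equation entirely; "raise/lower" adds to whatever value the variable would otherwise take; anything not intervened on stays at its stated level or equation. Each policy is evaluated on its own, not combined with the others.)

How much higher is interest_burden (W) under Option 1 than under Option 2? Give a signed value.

690

Option 1 (D := 195):
  M = 158
  R = 151
  D = 195
  W = 31 − 6·151 + 6·195 = 295
Option 2 (M − 20):
  M = 158 − 20 = 138
  R = 151
  D = 179 − 4·138 + 3·151 = 80
  W = 31 − 6·151 + 6·80 = -395
W: 295 − (-395) = 690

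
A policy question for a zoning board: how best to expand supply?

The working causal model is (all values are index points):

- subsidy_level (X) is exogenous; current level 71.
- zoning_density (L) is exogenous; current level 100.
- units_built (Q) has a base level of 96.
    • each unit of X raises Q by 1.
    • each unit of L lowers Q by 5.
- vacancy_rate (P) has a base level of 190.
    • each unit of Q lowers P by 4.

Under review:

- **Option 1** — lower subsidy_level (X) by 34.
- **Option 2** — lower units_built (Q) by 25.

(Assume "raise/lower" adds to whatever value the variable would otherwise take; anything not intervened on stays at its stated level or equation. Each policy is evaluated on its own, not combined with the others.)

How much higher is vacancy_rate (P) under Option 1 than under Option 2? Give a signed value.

Option 1 (X − 34):
  X = 71 − 34 = 37
  L = 100
  Q = 96 + 37 − 5·100 = -367
  P = 190 − 4·(-367) = 1658
Option 2 (Q − 25):
  X = 71
  L = 100
  Q = 96 + 71 − 5·100 (−25 from intervention) = -358
  P = 190 − 4·(-358) = 1622
P: 1658 − 1622 = 36

36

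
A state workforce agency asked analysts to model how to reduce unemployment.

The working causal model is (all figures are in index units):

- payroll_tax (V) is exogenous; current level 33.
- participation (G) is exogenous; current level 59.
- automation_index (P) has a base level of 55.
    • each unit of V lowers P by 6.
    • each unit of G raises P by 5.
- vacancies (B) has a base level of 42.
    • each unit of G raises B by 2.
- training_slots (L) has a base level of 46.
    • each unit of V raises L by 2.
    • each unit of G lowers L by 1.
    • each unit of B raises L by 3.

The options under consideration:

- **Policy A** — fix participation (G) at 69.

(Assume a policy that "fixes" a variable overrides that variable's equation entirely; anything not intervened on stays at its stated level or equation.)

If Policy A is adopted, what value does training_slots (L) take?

Policy A (G := 69):
  V = 33
  G = 69
  B = 42 + 2·69 = 180
  L = 46 + 2·33 − 69 + 3·180 = 583

583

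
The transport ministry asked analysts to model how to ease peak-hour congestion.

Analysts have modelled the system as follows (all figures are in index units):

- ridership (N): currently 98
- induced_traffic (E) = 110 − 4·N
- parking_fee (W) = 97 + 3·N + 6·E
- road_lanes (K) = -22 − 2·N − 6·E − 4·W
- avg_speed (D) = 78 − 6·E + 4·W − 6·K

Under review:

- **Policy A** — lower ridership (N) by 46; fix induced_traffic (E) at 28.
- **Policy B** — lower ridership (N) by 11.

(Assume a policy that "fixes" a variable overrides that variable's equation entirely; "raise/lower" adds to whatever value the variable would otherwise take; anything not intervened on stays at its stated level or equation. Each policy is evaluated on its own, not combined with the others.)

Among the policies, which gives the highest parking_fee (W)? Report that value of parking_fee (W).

Policy A (N − 46, E := 28):
  N = 98 − 46 = 52
  E = 28
  W = 97 + 3·52 + 6·28 = 421
Policy B (N − 11):
  N = 98 − 11 = 87
  E = 110 − 4·87 = -238
  W = 97 + 3·87 + 6·(-238) = -1070
Comparing — Policy A: W=421, Policy B: W=-1070. Highest is 421 (Policy A).

421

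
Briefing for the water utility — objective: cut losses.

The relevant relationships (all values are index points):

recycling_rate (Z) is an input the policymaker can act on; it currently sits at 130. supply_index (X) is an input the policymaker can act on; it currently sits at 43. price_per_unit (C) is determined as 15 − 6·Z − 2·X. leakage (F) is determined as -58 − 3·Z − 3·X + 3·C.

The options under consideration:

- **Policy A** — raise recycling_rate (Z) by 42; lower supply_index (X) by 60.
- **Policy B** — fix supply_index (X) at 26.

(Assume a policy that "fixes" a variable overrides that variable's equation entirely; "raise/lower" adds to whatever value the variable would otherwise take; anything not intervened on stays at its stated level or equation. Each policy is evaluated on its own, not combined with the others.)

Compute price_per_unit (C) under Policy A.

-983

Policy A (Z + 42, X − 60):
  Z = 130 + 42 = 172
  X = 43 − 60 = -17
  C = 15 − 6·172 − 2·(-17) = -983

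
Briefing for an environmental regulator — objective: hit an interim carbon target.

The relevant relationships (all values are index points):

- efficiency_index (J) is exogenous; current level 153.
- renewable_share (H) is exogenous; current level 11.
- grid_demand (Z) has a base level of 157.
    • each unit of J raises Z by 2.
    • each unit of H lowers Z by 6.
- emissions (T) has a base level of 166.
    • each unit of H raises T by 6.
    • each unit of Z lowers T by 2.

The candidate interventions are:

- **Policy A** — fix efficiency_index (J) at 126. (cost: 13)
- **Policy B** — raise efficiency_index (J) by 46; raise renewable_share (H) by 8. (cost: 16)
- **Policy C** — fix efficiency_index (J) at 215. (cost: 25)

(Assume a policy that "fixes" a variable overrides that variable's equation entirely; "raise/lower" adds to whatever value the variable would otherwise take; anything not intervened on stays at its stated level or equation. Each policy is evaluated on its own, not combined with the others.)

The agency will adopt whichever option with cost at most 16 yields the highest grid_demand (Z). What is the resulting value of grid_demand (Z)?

Policy A (J := 126):
  J = 126
  H = 11
  Z = 157 + 2·126 − 6·11 = 343
Policy B (J + 46, H + 8):
  J = 153 + 46 = 199
  H = 11 + 8 = 19
  Z = 157 + 2·199 − 6·19 = 441
Comparing — Policy A: Z=343, Policy B: Z=441. Highest is 441 (Policy B).

441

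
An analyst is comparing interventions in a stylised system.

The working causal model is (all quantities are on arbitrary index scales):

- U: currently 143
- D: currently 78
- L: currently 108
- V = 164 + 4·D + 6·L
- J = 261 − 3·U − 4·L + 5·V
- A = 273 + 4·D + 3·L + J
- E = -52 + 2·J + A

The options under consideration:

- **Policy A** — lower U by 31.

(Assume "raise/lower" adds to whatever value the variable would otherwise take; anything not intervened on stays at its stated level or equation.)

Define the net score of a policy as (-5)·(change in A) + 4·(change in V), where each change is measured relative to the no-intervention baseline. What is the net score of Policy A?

-465

Baseline:
  U = 143
  D = 78
  L = 108
  V = 164 + 4·78 + 6·108 = 1124
  J = 261 − 3·143 − 4·108 + 5·1124 = 5020
  A = 273 + 4·78 + 3·108 + 5020 = 5929
Policy A (U − 31):
  U = 143 − 31 = 112
  D = 78
  L = 108
  V = 164 + 4·78 + 6·108 = 1124
  J = 261 − 3·112 − 4·108 + 5·1124 = 5113
  A = 273 + 4·78 + 3·108 + 5113 = 6022
ΔA = 6022 − 5929 = 93; ΔV = 1124 − 1124 = 0
Score = (-5)·93 + 4·0 = -465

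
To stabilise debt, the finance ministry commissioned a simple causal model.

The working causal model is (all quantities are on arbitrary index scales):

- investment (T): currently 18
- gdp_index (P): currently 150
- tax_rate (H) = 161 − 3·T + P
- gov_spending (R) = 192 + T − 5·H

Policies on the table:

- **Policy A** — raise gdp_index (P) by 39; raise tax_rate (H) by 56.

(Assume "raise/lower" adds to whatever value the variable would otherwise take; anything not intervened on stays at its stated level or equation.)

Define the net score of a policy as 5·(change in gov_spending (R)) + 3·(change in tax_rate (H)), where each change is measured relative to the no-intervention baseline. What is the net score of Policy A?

-2090

Baseline:
  T = 18
  P = 150
  H = 161 − 3·18 + 150 = 257
  R = 192 + 18 − 5·257 = -1075
Policy A (P + 39, H + 56):
  T = 18
  P = 150 + 39 = 189
  H = 161 − 3·18 + 189 (+56 from intervention) = 352
  R = 192 + 18 − 5·352 = -1550
ΔR = -1550 − (-1075) = -475; ΔH = 352 − 257 = 95
Score = 5·(-475) + 3·95 = -2090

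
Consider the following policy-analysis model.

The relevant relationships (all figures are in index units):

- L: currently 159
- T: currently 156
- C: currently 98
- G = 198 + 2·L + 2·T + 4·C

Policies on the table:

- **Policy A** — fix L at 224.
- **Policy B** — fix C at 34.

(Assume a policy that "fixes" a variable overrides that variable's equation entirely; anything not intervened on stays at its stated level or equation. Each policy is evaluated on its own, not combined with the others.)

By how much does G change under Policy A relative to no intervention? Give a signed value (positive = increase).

130

Baseline:
  L = 159
  T = 156
  C = 98
  G = 198 + 2·159 + 2·156 + 4·98 = 1220
Policy A (L := 224):
  L = 224
  T = 156
  C = 98
  G = 198 + 2·224 + 2·156 + 4·98 = 1350
Change in G: 1350 − 1220 = 130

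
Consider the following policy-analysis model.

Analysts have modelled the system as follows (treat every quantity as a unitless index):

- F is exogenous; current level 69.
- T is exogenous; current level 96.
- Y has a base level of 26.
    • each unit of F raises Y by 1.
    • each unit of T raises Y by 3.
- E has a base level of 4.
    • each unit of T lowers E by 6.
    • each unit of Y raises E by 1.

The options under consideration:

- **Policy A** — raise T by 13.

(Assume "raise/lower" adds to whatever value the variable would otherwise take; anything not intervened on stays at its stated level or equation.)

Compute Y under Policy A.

Policy A (T + 13):
  F = 69
  T = 96 + 13 = 109
  Y = 26 + 69 + 3·109 = 422

422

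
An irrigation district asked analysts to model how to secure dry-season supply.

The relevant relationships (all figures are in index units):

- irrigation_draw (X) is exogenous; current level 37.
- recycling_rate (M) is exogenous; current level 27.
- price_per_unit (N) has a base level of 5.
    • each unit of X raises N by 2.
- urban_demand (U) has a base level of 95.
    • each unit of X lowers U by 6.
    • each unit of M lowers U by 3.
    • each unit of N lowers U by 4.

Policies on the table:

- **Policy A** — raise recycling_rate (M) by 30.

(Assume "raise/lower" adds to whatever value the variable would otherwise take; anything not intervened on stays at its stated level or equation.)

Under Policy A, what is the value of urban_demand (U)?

Policy A (M + 30):
  X = 37
  M = 27 + 30 = 57
  N = 5 + 2·37 = 79
  U = 95 − 6·37 − 3·57 − 4·79 = -614

-614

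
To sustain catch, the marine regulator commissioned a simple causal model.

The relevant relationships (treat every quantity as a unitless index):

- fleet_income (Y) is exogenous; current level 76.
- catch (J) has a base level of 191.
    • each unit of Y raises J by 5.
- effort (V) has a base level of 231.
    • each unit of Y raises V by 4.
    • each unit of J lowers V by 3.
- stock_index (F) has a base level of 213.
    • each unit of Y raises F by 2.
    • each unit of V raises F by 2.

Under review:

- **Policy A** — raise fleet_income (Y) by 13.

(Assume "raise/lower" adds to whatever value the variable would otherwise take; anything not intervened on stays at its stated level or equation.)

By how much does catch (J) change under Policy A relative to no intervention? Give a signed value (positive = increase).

Baseline:
  Y = 76
  J = 191 + 5·76 = 571
Policy A (Y + 13):
  Y = 76 + 13 = 89
  J = 191 + 5·89 = 636
Change in J: 636 − 571 = 65

65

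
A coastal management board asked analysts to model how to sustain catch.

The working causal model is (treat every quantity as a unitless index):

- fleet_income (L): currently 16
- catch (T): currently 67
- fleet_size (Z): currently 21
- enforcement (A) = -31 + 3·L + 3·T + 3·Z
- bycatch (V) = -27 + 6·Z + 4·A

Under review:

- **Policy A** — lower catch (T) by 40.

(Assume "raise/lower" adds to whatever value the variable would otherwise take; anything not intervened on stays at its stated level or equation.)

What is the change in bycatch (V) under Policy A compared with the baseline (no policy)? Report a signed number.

Baseline:
  L = 16
  T = 67
  Z = 21
  A = -31 + 3·16 + 3·67 + 3·21 = 281
  V = -27 + 6·21 + 4·281 = 1223
Policy A (T − 40):
  L = 16
  T = 67 − 40 = 27
  Z = 21
  A = -31 + 3·16 + 3·27 + 3·21 = 161
  V = -27 + 6·21 + 4·161 = 743
Change in V: 743 − 1223 = -480

-480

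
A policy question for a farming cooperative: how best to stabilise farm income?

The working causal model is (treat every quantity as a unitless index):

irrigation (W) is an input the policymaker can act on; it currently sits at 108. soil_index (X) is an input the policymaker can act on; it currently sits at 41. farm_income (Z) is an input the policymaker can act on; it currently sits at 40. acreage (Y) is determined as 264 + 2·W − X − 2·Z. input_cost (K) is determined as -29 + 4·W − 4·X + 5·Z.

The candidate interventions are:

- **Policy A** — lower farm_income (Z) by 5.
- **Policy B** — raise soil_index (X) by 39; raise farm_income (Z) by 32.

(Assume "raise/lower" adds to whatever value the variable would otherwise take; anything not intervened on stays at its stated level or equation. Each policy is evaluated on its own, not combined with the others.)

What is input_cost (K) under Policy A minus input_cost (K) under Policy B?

-29

Policy A (Z − 5):
  W = 108
  X = 41
  Z = 40 − 5 = 35
  K = -29 + 4·108 − 4·41 + 5·35 = 414
Policy B (X + 39, Z + 32):
  W = 108
  X = 41 + 39 = 80
  Z = 40 + 32 = 72
  K = -29 + 4·108 − 4·80 + 5·72 = 443
K: 414 − 443 = -29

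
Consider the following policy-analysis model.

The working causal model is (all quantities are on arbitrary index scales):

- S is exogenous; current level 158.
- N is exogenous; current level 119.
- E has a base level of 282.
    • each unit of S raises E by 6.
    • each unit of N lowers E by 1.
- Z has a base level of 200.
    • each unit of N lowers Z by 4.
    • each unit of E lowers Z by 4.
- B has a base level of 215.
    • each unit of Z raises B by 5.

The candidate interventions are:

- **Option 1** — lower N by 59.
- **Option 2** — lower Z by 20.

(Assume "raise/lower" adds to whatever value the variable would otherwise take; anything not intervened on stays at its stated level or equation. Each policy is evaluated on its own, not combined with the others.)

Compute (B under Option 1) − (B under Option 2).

Option 1 (N − 59):
  S = 158
  N = 119 − 59 = 60
  E = 282 + 6·158 − 60 = 1170
  Z = 200 − 4·60 − 4·1170 = -4720
  B = 215 + 5·(-4720) = -23385
Option 2 (Z − 20):
  S = 158
  N = 119
  E = 282 + 6·158 − 119 = 1111
  Z = 200 − 4·119 − 4·1111 (−20 from intervention) = -4740
  B = 215 + 5·(-4740) = -23485
B: -23385 − (-23485) = 100

100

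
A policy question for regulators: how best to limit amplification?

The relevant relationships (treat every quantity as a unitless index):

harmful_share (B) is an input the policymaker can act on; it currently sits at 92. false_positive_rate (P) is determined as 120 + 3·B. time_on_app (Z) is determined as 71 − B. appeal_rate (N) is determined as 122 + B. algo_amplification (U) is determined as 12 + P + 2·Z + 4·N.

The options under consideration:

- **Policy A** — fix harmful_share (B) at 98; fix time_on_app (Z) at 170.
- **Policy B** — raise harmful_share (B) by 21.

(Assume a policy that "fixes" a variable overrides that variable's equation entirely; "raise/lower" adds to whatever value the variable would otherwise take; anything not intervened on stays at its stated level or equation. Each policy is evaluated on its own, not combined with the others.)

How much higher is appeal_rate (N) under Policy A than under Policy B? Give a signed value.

Policy A (B := 98, Z := 170):
  B = 98
  N = 122 + 98 = 220
Policy B (B + 21):
  B = 92 + 21 = 113
  N = 122 + 113 = 235
N: 220 − 235 = -15

-15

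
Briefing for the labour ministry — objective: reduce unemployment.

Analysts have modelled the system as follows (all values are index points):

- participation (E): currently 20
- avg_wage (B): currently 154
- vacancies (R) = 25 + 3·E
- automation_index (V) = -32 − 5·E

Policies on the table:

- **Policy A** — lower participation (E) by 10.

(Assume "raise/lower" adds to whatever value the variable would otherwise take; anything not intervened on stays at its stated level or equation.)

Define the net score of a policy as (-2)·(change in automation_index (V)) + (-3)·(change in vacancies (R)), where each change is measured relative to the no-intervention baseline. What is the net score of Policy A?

Baseline:
  E = 20
  R = 25 + 3·20 = 85
  V = -32 − 5·20 = -132
Policy A (E − 10):
  E = 20 − 10 = 10
  R = 25 + 3·10 = 55
  V = -32 − 5·10 = -82
ΔV = -82 − (-132) = 50; ΔR = 55 − 85 = -30
Score = (-2)·50 + (-3)·(-30) = -10

-10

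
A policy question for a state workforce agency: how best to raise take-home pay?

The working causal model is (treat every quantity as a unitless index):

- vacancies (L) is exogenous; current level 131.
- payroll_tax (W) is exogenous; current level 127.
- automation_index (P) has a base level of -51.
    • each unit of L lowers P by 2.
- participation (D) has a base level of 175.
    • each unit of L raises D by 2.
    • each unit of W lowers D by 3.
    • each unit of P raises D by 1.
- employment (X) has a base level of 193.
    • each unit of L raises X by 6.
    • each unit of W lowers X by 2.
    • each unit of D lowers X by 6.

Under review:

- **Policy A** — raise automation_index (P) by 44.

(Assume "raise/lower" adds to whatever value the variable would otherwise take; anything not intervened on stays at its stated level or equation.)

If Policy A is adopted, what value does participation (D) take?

Policy A (P + 44):
  L = 131
  W = 127
  P = -51 − 2·131 (+44 from intervention) = -269
  D = 175 + 2·131 − 3·127 + (-269) = -213

-213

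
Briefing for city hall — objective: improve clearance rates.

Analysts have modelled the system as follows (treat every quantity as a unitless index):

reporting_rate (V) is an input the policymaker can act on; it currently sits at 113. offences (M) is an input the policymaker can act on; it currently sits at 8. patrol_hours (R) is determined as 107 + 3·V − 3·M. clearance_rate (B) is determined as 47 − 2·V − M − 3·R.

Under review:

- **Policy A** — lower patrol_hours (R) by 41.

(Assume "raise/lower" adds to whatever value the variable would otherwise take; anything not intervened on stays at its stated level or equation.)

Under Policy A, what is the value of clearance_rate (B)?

Policy A (R − 41):
  V = 113
  M = 8
  R = 107 + 3·113 − 3·8 (−41 from intervention) = 381
  B = 47 − 2·113 − 8 − 3·381 = -1330

-1330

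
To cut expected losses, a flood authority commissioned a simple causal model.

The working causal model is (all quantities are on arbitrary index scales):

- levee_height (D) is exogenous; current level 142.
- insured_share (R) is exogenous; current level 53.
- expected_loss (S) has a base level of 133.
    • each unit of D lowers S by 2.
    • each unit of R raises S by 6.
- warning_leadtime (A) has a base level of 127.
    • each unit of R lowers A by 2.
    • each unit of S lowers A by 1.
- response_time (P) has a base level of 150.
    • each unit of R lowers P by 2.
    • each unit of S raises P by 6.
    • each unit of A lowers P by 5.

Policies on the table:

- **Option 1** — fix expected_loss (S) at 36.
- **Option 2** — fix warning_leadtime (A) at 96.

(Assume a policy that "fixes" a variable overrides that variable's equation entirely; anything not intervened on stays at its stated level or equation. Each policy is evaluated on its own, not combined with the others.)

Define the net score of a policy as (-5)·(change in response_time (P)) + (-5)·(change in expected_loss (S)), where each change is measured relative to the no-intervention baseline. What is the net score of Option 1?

Baseline:
  D = 142
  R = 53
  S = 133 − 2·142 + 6·53 = 167
  A = 127 − 2·53 − 167 = -146
  P = 150 − 2·53 + 6·167 − 5·(-146) = 1776
Option 1 (S := 36):
  D = 142
  R = 53
  S = 36
  A = 127 − 2·53 − 36 = -15
  P = 150 − 2·53 + 6·36 − 5·(-15) = 335
ΔP = 335 − 1776 = -1441; ΔS = 36 − 167 = -131
Score = (-5)·(-1441) + (-5)·(-131) = 7860

7860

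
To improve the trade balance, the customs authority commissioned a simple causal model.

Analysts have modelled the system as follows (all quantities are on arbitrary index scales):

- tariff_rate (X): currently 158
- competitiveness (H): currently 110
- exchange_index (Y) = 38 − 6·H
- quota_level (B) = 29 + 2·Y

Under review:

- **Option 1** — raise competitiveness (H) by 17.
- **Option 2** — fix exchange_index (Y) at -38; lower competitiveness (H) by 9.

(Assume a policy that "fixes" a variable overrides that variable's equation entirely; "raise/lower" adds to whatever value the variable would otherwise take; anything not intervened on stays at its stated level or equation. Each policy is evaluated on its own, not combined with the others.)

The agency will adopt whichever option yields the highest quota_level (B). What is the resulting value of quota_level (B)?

Option 1 (H + 17):
  H = 110 + 17 = 127
  Y = 38 − 6·127 = -724
  B = 29 + 2·(-724) = -1419
Option 2 (Y := -38, H − 9):
  H = 110 − 9 = 101
  Y = -38
  B = 29 + 2·(-38) = -47
Comparing — Option 1: B=-1419, Option 2: B=-47. Highest is -47 (Option 2).

-47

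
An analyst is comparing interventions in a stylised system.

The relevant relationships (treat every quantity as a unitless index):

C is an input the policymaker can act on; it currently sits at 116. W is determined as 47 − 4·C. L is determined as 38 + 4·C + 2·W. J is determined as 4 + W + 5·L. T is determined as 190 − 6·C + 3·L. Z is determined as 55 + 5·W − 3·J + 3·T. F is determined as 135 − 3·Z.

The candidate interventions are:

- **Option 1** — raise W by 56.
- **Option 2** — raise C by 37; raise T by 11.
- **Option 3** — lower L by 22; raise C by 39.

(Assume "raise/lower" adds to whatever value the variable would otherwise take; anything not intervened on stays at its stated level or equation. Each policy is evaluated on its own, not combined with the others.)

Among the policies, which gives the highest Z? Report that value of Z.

Option 1 (W + 56):
  C = 116
  W = 47 − 4·116 (+56 from intervention) = -361
  L = 38 + 4·116 + 2·(-361) = -220
  J = 4 + (-361) + 5·(-220) = -1457
  T = 190 − 6·116 + 3·(-220) = -1166
  Z = 55 + 5·(-361) − 3·(-1457) + 3·(-1166) = -877
Option 2 (C + 37, T + 11):
  C = 116 + 37 = 153
  W = 47 − 4·153 = -565
  L = 38 + 4·153 + 2·(-565) = -480
  J = 4 + (-565) + 5·(-480) = -2961
  T = 190 − 6·153 + 3·(-480) (+11 from intervention) = -2157
  Z = 55 + 5·(-565) − 3·(-2961) + 3·(-2157) = -358
Option 3 (L − 22, C + 39):
  C = 116 + 39 = 155
  W = 47 − 4·155 = -573
  L = 38 + 4·155 + 2·(-573) (−22 from intervention) = -510
  J = 4 + (-573) + 5·(-510) = -3119
  T = 190 − 6·155 + 3·(-510) = -2270
  Z = 55 + 5·(-573) − 3·(-3119) + 3·(-2270) = -263
Comparing — Option 1: Z=-877, Option 2: Z=-358, Option 3: Z=-263. Highest is -263 (Option 3).

-263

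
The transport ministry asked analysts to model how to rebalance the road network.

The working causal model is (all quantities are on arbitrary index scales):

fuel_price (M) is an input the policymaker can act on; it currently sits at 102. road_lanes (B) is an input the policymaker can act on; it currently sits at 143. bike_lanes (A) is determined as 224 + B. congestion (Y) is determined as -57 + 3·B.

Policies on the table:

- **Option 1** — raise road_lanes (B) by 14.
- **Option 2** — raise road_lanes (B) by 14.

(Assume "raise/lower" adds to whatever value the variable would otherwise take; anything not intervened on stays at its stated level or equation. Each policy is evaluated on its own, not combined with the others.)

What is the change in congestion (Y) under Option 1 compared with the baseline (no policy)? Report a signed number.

42

Baseline:
  B = 143
  Y = -57 + 3·143 = 372
Option 1 (B + 14):
  B = 143 + 14 = 157
  Y = -57 + 3·157 = 414
Change in Y: 414 − 372 = 42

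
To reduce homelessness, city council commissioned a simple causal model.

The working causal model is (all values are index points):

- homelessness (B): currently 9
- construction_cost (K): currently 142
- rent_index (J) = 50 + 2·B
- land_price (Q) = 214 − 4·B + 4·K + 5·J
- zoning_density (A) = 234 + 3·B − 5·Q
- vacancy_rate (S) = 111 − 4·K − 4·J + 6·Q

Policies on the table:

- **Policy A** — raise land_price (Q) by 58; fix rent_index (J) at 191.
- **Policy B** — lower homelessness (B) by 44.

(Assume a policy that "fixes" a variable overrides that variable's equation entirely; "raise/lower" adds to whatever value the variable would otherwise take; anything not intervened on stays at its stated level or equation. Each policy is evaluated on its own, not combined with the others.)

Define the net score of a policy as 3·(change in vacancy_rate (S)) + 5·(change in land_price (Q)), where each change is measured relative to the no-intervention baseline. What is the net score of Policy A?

Baseline:
  B = 9
  K = 142
  J = 50 + 2·9 = 68
  Q = 214 − 4·9 + 4·142 + 5·68 = 1086
  S = 111 − 4·142 − 4·68 + 6·1086 = 5787
Policy A (Q + 58, J := 191):
  B = 9
  K = 142
  J = 191
  Q = 214 − 4·9 + 4·142 + 5·191 (+58 from intervention) = 1759
  S = 111 − 4·142 − 4·191 + 6·1759 = 9333
ΔS = 9333 − 5787 = 3546; ΔQ = 1759 − 1086 = 673
Score = 3·3546 + 5·673 = 14003

14003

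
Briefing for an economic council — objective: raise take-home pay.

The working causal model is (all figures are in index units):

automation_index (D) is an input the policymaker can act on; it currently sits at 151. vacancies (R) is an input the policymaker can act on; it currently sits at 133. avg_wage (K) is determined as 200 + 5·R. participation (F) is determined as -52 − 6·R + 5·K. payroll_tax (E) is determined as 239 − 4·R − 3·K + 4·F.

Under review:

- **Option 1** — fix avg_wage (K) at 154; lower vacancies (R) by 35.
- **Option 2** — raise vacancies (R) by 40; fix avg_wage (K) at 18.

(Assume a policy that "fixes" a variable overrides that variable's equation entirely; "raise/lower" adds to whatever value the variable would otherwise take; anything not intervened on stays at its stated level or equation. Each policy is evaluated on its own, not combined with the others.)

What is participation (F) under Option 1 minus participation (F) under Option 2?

Option 1 (K := 154, R − 35):
  R = 133 − 35 = 98
  K = 154
  F = -52 − 6·98 + 5·154 = 130
Option 2 (R + 40, K := 18):
  R = 133 + 40 = 173
  K = 18
  F = -52 − 6·173 + 5·18 = -1000
F: 130 − (-1000) = 1130

1130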